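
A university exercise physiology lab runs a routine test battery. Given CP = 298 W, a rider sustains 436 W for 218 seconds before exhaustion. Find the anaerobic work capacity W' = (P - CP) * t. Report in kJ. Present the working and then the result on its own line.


Excess power = 436 - 298 = 138 W
Work above CP = 138 * 218 = 30084 J
W' = 30.084 kJ

30.084 kJ


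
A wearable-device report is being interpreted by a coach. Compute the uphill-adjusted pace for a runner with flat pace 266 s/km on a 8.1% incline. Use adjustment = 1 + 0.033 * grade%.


Adjustment factor = 1 + 0.033 * 8.1 = 1.2673
Grade-adjusted pace = 266 * 1.2673 = 337.1 s/km

337.1 s/km


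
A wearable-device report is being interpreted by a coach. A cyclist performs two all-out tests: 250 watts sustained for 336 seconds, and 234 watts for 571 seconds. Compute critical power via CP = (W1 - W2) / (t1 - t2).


W1 = P1 * t1 = 250 * 336 = 84000 J
W2 = P2 * t2 = 234 * 571 = 133614 J
CP = (84000 - 133614) / (336 - 571)
= 211.12 W

211.12 W


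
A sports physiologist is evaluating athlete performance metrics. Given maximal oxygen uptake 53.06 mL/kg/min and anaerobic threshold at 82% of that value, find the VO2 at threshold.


Percentage as decimal = 0.82
VO2 at AT = 53.06 * 0.82 = 43.51 mL/kg/min

43.51 mL/kg/min


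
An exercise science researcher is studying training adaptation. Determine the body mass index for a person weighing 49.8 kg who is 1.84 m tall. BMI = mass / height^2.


BMI = mass / height^2
= 49.8 / 1.84^2
= 49.8 / 3.3856
= 14.71 kg/m^2

14.71 kg/m^2


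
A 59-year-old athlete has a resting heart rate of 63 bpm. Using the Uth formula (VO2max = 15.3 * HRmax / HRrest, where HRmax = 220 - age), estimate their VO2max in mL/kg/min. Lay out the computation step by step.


HRmax = 220 - 59 = 161 bpm
Ratio = HRmax / HRrest = 161 / 63 = 2.5556
VO2max = 15.3 * 2.5556 = 39.1 mL/kg/min

39.1 mL/kg/min


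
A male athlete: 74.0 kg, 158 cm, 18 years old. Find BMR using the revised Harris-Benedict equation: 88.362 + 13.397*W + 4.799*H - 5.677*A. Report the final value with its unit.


Intercept = 88.362
Weight contribution = 13.397 * 74.0 = 991.378
Height contribution = 4.799 * 158 = 758.242
Age contribution = 5.677 * 18 = 102.186
BMR = 88.362 + 991.378 + 758.242 - 102.186
= 1735.8 kcal/day

1735.8 kcal/day


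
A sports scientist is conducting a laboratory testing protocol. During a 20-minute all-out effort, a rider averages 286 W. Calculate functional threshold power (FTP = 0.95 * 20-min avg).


FTP = 0.95 * 286
= 271.7 W

271.7 W


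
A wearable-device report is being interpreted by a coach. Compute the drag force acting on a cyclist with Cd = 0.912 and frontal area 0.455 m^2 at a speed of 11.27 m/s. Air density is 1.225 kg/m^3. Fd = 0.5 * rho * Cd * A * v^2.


Step 1: v^2 = 127.0129
Step 2: Fd = 0.5 * 1.225 * 0.912 * 0.455 * 127.0129
= 32.282 N

32.282 N


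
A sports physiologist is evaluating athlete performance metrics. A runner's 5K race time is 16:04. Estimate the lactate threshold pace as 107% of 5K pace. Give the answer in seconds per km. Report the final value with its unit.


Total race time = 16*60 + 4 = 964 seconds
5K pace = 964 / 5 = 192.8 sec/km
LT pace = 192.8 * 1.07 = 206.3 sec/km

206.3 s/km


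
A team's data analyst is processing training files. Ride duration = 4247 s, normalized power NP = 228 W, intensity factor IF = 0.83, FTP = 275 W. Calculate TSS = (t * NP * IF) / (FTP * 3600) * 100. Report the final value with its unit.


Numerator = 4247 * 228 * 0.83 = 803702.28
Denominator = 275 * 3600 = 990000
TSS = 803702.28 / 990000 * 100
= 81.18

81.18 TSS


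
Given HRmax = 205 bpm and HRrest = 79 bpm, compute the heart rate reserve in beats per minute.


Heart rate reserve = maximum HR minus resting HR
HRR = 205 - 79 = 126 bpm

126 bpm


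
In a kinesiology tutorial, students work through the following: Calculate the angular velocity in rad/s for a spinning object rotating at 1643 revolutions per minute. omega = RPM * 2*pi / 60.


omega = RPM * 2*pi / 60
= 1643 * 6.28318531 / 60
= 172.055 rad/s

172.055 rad/s


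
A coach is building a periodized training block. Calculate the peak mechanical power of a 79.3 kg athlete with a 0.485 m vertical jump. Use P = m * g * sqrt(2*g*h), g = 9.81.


First, sqrt(2gh) = sqrt(2 * 9.81 * 0.485)
= sqrt(9.5157) = 3.084753 m/s
Power = 79.3 * 9.81 * 3.084753 = 2399.73 W

2399.73 W


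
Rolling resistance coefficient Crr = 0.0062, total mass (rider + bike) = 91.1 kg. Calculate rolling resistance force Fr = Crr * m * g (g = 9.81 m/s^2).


Fr = Crr * m * g
= 0.0062 * 91.1 * 9.81
= 5.541 N

5.541 N


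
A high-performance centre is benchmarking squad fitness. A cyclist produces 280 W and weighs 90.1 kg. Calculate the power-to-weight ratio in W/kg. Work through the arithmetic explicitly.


P/W = power / mass
= 280 / 90.1
= 3.108 W/kg

3.108 W/kg


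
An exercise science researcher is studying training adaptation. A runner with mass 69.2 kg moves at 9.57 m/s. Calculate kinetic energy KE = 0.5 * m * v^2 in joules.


v^2 = 9.57^2 = 91.5849
KE = 0.5 * 69.2 * 91.5849
= 3168.84 J

3168.84 J


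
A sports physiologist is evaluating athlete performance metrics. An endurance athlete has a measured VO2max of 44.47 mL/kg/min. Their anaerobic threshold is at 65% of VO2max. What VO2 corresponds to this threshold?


Anaerobic threshold VO2 = VO2max * 65%
= 44.47 * 0.65
= 28.91 mL/kg/min

28.91 mL/kg/min


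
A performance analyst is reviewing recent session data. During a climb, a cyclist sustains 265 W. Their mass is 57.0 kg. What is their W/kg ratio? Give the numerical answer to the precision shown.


Power-to-weight = 265 W / 57.0 kg
= 4.649 W/kg

4.649 W/kg


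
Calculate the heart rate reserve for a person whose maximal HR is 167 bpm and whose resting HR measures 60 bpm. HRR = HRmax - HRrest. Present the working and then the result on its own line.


HRmax = 167 bpm
HRrest = 60 bpm
HRR = 167 - 60 = 107 bpm

107 bpm


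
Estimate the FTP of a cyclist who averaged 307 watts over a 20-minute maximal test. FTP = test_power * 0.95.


FTP = 307 * 0.95 = 291.65 W

291.65 W


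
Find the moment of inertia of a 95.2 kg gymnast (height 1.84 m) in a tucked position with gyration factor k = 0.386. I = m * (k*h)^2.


Radius of gyration = 0.386 * 1.84 = 0.71024 m
I = 95.2 * 0.71024^2
= 95.2 * 0.504441
= 48.023 kg*m^2

48.023 kg*m^2


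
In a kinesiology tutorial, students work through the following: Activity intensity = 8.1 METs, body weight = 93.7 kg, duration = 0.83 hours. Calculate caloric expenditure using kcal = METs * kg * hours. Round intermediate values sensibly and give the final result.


kcal = 8.1 * 93.7 * 0.83
= 758.97 * 0.83
= 629.95 kcal

629.95 kcal


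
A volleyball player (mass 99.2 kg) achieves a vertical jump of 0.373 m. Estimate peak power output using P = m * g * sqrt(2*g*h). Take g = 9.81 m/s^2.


2 * g * h = 2 * 9.81 * 0.373 = 7.31826
sqrt(7.31826) = 2.705228 m/s
P = 99.2 * 9.81 * 2.705228 = 2632.6 W

2632.6 W


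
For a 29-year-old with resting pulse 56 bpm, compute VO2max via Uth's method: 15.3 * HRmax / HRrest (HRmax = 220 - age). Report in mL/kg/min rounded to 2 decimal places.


Step 1: HRmax = 220 - 29 = 191 bpm
Step 2: Ratio = 191 / 56 = 3.4107
Step 3: VO2max = 15.3 * 3.4107 = 52.18 mL/kg/min

52.18 mL/kg/min


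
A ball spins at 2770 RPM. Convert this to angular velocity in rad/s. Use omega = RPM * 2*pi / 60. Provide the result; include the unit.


omega = 2770 * 2 * pi / 60
= 2770 * 6.28318531 / 60
= 17404.423 / 60
= 290.074 rad/s

290.074 rad/s


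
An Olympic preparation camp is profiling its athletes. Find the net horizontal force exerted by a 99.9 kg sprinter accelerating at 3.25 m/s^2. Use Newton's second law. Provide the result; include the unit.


Newton's second law: F = m * a
F = 99.9 * 3.25 = 324.68 N

324.68 N


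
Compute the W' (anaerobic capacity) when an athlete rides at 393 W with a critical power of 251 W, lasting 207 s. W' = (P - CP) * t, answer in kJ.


Above-CP power = 142 W
Duration = 207 s
W' = 142 * 207 = 29394 J
Convert: 29394 / 1000 = 29.394 kJ

29.394 kJ


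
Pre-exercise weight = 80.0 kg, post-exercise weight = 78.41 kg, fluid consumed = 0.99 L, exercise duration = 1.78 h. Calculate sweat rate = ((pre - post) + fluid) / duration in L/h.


Weight loss = 80.0 - 78.41 = 1.59 kg (approx L)
Total sweat = 1.59 + 0.99 = 2.58 L
Sweat rate = 2.58 / 1.78 = 1.449 L/h

1.449 L/h


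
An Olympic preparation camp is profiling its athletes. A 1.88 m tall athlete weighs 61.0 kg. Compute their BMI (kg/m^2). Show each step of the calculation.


height^2 = 3.5344 m^2
BMI = 61.0 / 3.5344 = 17.26 kg/m^2

17.26 kg/m^2


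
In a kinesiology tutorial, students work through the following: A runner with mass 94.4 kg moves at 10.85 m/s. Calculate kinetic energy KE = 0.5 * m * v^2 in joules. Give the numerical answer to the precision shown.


v^2 = 10.85^2 = 117.7225
KE = 0.5 * 94.4 * 117.7225
= 5556.5 J

5556.5 J


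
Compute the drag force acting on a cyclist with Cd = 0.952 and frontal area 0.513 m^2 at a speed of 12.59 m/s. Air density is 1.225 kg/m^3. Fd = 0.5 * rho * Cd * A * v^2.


Step 1: v^2 = 158.5081
Step 2: Fd = 0.5 * 1.225 * 0.952 * 0.513 * 158.5081
= 47.415 N

47.415 N


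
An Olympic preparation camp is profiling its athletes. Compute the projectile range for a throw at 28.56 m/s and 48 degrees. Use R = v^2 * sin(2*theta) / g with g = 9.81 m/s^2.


Two times the angle = 96 degrees
sin(96) = 0.994522
R = 815.6736 * 0.994522 / 9.81 = 82.692 m

82.692 m


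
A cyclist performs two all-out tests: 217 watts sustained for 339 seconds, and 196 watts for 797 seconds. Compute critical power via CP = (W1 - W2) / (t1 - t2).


W1 = P1 * t1 = 217 * 339 = 73563 J
W2 = P2 * t2 = 196 * 797 = 156212 J
CP = (73563 - 156212) / (339 - 797)
= 180.46 W

180.46 W


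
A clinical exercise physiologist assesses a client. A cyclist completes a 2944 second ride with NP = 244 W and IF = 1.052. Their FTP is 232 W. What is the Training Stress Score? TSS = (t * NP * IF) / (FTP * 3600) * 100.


t * NP * IF = 2944 * 244 * 1.052 = 755689.472
FTP * 3600 = 835200
TSS = (755689.472 / 835200) * 100 = 90.48

90.48 TSS


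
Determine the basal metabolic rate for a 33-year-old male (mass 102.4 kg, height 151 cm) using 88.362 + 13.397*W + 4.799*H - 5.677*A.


BMR = 88.362 + 13.397*102.4 + 4.799*151 - 5.677*33
= 1997.52 kcal/day

1997.52 kcal/day


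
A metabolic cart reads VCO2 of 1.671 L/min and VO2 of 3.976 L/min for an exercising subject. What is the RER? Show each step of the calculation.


RER = VCO2 / VO2 = 1.671 / 3.976 = 0.4203

0.4203


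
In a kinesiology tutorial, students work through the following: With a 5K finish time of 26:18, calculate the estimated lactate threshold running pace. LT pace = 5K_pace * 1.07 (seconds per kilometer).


Race duration = 1578 s for 5 km
Average pace = 1578 / 5 = 315.6 s/km
LT pace = 315.6 * 1.07
= 337.69 s/km

337.69 s/km


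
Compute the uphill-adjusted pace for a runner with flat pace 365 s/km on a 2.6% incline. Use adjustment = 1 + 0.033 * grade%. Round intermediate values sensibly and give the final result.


Adjustment factor = 1 + 0.033 * 2.6 = 1.0858
Grade-adjusted pace = 365 * 1.0858 = 396.32 s/km

396.32 s/km


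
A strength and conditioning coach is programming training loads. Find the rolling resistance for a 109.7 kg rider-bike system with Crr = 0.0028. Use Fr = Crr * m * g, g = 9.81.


m * g = 109.7 * 9.81 = 1076.157 N
Fr = 0.0028 * 1076.157 = 3.013 N

3.013 N


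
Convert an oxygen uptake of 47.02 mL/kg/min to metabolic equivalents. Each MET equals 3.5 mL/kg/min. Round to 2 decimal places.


One MET = 3.5 mL/kg/min
Number of METs = 47.02 / 3.5
= 13.43 METs

13.43 METs


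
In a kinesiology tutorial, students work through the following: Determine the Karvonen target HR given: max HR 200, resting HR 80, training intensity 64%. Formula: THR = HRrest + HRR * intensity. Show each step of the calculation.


HRR = HRmax - HRrest = 200 - 80 = 120
THR = 80 + 120 * 0.64
= 156.8 bpm

156.8 bpm


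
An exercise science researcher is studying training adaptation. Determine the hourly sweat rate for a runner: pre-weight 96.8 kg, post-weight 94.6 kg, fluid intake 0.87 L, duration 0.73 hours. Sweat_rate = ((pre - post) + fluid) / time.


Mass lost = 96.8 - 94.6 = 2.2 kg
Add fluid consumed: 2.2 + 0.87 = 3.07 L total sweat
Sweat rate = 3.07 / 0.73 = 4.205 L/h

4.205 L/h


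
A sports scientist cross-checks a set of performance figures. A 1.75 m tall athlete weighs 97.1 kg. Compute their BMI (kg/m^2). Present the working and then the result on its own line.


height^2 = 3.0625 m^2
BMI = 97.1 / 3.0625 = 31.71 kg/m^2

31.71 kg/m^2


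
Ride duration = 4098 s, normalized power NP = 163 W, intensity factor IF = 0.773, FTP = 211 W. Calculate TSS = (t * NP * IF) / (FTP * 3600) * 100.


Numerator = 4098 * 163 * 0.773 = 516343.902
Denominator = 211 * 3600 = 759600
TSS = 516343.902 / 759600 * 100
= 67.98

67.98 TSS


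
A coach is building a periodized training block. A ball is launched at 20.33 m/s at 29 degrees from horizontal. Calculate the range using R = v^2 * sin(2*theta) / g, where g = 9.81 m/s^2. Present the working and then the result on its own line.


sin(2 * 29) = sin(58) = 0.848048
v^2 = 20.33^2 = 413.3089
R = 413.3089 * 0.848048 / 9.81
= 35.729 m

35.729 m


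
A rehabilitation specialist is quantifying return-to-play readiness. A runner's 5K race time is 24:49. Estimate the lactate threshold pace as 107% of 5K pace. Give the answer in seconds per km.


Total race time = 24*60 + 49 = 1489 seconds
5K pace = 1489 / 5 = 297.8 sec/km
LT pace = 297.8 * 1.07 = 318.65 sec/km

318.65 s/km


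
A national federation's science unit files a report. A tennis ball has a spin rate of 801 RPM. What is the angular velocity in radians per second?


Convert RPM to rad/s: multiply by 2*pi and divide by 60
omega = 801 * 2 * pi / 60
= 83.881 rad/s

83.881 rad/s


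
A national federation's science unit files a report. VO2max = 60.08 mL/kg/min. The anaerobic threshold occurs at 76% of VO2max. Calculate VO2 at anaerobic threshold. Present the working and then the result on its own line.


AT fraction = 76 / 100 = 0.76
AT VO2 = 60.08 * 0.76
= 45.66 mL/kg/min

45.66 mL/kg/min


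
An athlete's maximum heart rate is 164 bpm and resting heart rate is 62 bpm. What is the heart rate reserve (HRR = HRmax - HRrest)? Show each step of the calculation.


HRR = HRmax - HRrest
= 164 - 62
= 102 bpm

102 bpm


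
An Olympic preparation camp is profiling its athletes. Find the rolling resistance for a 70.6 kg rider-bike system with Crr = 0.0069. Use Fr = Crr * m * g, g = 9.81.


m * g = 70.6 * 9.81 = 692.586 N
Fr = 0.0069 * 692.586 = 4.779 N

4.779 N


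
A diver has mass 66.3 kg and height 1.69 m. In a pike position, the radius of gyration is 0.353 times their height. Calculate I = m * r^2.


r = 0.353 * 1.69 = 0.59657 m
I = m * r^2 = 66.3 * 0.355896 = 23.596 kg*m^2

23.596 kg*m^2


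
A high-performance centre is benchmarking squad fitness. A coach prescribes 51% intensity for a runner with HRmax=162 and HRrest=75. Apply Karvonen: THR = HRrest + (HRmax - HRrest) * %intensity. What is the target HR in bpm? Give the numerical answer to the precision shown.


Heart rate reserve = 162 - 75 = 87
Intensity fraction = 51 / 100 = 0.51
THR = 75 + 87 * 0.51 = 119.37 bpm

119.37 bpm


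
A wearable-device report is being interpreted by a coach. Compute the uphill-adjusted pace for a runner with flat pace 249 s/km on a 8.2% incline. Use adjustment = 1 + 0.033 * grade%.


Adjustment factor = 1 + 0.033 * 8.2 = 1.2706
Grade-adjusted pace = 249 * 1.2706 = 316.38 s/km

316.38 s/km


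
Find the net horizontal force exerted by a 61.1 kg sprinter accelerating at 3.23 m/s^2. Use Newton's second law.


Newton's second law: F = m * a
F = 61.1 * 3.23 = 197.35 N

197.35 N


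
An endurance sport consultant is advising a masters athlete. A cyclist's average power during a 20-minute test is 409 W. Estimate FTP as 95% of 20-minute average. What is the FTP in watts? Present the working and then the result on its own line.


FTP = 20-min power * 0.95
= 409 * 0.95
= 388.55 W

388.55 W


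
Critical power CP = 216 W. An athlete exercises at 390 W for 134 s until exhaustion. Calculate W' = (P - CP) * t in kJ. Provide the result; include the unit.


P - CP = 390 - 216 = 174 W
W' = 174 * 134 = 23316 J
= 23316 / 1000 = 23.316 kJ

23.316 kJ


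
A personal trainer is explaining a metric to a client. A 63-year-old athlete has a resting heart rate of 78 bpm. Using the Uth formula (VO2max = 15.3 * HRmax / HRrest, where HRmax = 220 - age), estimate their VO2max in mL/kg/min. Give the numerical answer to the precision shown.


HRmax = 220 - 63 = 157 bpm
Ratio = HRmax / HRrest = 157 / 78 = 2.0128
VO2max = 15.3 * 2.0128 = 30.8 mL/kg/min

30.8 mL/kg/min


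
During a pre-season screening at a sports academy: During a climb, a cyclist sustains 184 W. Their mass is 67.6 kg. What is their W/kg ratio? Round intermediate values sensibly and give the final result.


Power-to-weight = 184 W / 67.6 kg
= 2.722 W/kg

2.722 W/kg


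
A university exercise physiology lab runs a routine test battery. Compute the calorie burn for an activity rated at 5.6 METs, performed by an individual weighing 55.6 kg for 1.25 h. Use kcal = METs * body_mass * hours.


Product of METs and mass = 5.6 * 55.6 = 311.36
Total kcal = 311.36 * 1.25 = 389.2 kcal

389.2 kcal


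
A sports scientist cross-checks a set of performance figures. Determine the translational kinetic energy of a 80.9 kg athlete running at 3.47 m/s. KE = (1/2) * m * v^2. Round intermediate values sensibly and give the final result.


KE = 0.5 * m * v^2
= 0.5 * 80.9 * 3.47^2
= 0.5 * 80.9 * 12.0409
= 487.05 J

487.05 J


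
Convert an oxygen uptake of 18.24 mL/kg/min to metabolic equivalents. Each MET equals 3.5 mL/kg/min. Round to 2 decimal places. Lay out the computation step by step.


One MET = 3.5 mL/kg/min
Number of METs = 18.24 / 3.5
= 5.21 METs

5.21 METs


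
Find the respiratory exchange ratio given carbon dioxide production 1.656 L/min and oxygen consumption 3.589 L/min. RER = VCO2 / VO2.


VCO2 = 1.656 L/min
VO2 = 3.589 L/min
RER = 1.656 / 3.589 = 0.4614

0.4614


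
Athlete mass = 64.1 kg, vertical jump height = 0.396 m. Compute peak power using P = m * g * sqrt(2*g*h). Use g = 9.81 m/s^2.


sqrt(2 * 9.81 * 0.396) = sqrt(7.76952) = 2.787386 m/s
P = 64.1 * 9.81 * 2.787386
= 1752.77 W

1752.77 W


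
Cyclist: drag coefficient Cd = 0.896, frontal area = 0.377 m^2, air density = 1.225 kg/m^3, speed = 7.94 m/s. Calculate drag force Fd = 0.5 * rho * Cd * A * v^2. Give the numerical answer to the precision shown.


v^2 = 7.94^2 = 63.0436
Fd = 0.5 * 1.225 * 0.896 * 0.377 * 63.0436
= 13.044 N

13.044 N


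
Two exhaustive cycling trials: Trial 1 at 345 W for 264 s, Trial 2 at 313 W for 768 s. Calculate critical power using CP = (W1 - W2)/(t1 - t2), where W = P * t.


W1 = 345 * 264 = 91080 J
W2 = 313 * 768 = 240384 J
CP = (91080 - 240384) / (264 - 768)
= -149304 / -504
= 296.24 W

296.24 W


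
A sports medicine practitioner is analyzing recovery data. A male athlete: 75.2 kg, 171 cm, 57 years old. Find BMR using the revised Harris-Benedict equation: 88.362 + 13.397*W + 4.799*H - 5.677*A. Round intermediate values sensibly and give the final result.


Intercept = 88.362
Weight contribution = 13.397 * 75.2 = 1007.4544
Height contribution = 4.799 * 171 = 820.629
Age contribution = 5.677 * 57 = 323.589
BMR = 88.362 + 1007.4544 + 820.629 - 323.589
= 1592.86 kcal/day

1592.86 kcal/day


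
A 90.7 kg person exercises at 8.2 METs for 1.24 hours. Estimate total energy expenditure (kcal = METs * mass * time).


Energy = METs * mass(kg) * time(h)
= 8.2 * 90.7 * 1.24
= 922.24 kcal

922.24 kcal


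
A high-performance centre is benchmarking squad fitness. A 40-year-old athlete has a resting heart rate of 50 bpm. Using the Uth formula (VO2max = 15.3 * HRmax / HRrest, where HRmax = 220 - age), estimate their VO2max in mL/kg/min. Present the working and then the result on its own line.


HRmax = 220 - 40 = 180 bpm
Ratio = HRmax / HRrest = 180 / 50 = 3.6
VO2max = 15.3 * 3.6 = 55.08 mL/kg/min

55.08 mL/kg/min


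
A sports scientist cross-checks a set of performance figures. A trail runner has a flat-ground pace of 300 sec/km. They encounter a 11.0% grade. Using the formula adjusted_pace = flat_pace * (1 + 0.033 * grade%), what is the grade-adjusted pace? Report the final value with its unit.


Grade factor = 1 + 0.033 * 11.0 = 1.363
Adjusted = 300 * 1.363 = 408.9 sec/km

408.9 s/km


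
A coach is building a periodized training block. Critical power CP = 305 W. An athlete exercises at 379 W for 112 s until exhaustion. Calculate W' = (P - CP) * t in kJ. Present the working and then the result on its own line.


P - CP = 379 - 305 = 74 W
W' = 74 * 112 = 8288 J
= 8288 / 1000 = 8.288 kJ

8.288 kJ


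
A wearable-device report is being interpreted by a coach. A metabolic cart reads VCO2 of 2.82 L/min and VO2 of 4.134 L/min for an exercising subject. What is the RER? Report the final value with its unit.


RER = VCO2 / VO2 = 2.82 / 4.134 = 0.6821

0.6821


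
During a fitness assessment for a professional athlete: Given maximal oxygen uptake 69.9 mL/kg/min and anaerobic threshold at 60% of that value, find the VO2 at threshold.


Percentage as decimal = 0.6
VO2 at AT = 69.9 * 0.6 = 41.94 mL/kg/min

41.94 mL/kg/min


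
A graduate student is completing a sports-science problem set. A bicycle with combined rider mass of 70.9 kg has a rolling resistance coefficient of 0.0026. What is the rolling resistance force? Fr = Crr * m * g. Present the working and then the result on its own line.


Fr = 0.0026 * 70.9 * 9.81
= 0.18434 * 9.81
= 1.808 N

1.808 N


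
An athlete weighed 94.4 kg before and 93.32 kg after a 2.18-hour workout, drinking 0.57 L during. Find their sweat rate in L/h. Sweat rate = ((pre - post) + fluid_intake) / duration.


Body mass change = 1.08 kg
Total sweat loss = 1.08 + 0.57 = 1.65 L
Rate = 1.65 / 2.18 = 0.757 L/h

0.757 L/h


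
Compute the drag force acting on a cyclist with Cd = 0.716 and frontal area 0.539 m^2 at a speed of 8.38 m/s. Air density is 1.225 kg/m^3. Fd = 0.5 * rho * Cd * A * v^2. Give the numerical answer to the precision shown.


Step 1: v^2 = 70.2244
Step 2: Fd = 0.5 * 1.225 * 0.716 * 0.539 * 70.2244
= 16.6 N

16.6 N


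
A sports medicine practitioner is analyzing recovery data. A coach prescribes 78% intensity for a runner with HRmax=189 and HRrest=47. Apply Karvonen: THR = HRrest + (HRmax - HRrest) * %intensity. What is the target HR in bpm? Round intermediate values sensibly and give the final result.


Heart rate reserve = 189 - 47 = 142
Intensity fraction = 78 / 100 = 0.78
THR = 47 + 142 * 0.78 = 157.76 bpm

157.76 bpm


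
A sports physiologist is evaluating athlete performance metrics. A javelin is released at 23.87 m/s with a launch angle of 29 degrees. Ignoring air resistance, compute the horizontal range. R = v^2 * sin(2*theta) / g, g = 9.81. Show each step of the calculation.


Launch speed squared = 569.7769
sin(2 * 29 deg) = 0.848048
Range = 569.7769 * 0.848048 / 9.81
= 49.256 m

49.256 m


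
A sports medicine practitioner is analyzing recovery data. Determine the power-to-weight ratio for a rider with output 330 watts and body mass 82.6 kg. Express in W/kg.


P/W = 330 / 82.6 = 3.995 W/kg

3.995 W/kg


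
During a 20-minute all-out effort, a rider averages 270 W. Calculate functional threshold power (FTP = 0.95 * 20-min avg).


FTP = 0.95 * 270
= 256.5 W

256.5 W


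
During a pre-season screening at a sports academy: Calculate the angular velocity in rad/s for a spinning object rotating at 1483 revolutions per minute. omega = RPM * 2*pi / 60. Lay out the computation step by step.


omega = RPM * 2*pi / 60
= 1483 * 6.28318531 / 60
= 155.299 rad/s

155.299 rad/s


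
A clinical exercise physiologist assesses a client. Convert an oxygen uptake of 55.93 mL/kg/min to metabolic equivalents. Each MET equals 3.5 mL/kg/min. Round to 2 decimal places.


One MET = 3.5 mL/kg/min
Number of METs = 55.93 / 3.5
= 15.98 METs

15.98 METs


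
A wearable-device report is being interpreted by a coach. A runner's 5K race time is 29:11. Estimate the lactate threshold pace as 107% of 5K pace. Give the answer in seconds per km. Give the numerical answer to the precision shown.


Total race time = 29*60 + 11 = 1751 seconds
5K pace = 1751 / 5 = 350.2 sec/km
LT pace = 350.2 * 1.07 = 374.71 sec/km

374.71 s/km


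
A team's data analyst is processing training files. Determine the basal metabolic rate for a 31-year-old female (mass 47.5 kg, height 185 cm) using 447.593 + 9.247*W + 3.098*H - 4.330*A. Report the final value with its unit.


BMR = 447.593 + 9.247*47.5 + 3.098*185 - 4.330*31
= 1325.73 kcal/day

1325.73 kcal/day


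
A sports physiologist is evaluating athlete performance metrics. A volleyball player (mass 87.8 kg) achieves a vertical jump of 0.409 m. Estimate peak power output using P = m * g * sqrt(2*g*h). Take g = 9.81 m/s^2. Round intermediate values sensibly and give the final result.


2 * g * h = 2 * 9.81 * 0.409 = 8.02458
sqrt(8.02458) = 2.832769 m/s
P = 87.8 * 9.81 * 2.832769 = 2439.91 W

2439.91 W


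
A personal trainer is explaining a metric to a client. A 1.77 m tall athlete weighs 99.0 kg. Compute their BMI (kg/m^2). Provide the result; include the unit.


height^2 = 3.1329 m^2
BMI = 99.0 / 3.1329 = 31.6 kg/m^2

31.6 kg/m^2


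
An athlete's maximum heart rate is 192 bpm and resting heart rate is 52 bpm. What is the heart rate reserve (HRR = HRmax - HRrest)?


HRR = HRmax - HRrest
= 192 - 52
= 140 bpm

140 bpm


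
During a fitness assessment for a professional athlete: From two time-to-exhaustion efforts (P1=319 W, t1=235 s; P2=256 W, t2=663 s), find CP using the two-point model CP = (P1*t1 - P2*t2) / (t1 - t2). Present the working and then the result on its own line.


Work in trial 1 = 74965 J
Work in trial 2 = 169728 J
Delta work = -94763 J
Delta time = -428 s
CP = -94763 / -428 = 221.41 W

221.41 W


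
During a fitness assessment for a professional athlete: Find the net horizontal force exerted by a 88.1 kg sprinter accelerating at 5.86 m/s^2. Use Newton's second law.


Newton's second law: F = m * a
F = 88.1 * 5.86 = 516.27 N

516.27 N


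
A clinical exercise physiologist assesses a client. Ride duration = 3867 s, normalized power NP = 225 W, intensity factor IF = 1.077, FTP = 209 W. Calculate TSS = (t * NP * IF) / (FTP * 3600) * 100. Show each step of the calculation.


Numerator = 3867 * 225 * 1.077 = 937070.775
Denominator = 209 * 3600 = 752400
TSS = 937070.775 / 752400 * 100
= 124.54

124.54 TSS


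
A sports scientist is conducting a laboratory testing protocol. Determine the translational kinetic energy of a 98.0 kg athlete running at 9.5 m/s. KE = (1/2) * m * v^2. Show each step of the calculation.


KE = 0.5 * m * v^2
= 0.5 * 98.0 * 9.5^2
= 0.5 * 98.0 * 90.25
= 4422.25 J

4422.25 J


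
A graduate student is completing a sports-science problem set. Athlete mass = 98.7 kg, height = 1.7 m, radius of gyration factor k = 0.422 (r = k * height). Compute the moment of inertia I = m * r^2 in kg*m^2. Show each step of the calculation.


r = k * height = 0.422 * 1.7 = 0.7174 m
r^2 = 0.7174^2 = 0.514663
I = 98.7 * 0.514663 = 50.797 kg*m^2

50.797 kg*m^2


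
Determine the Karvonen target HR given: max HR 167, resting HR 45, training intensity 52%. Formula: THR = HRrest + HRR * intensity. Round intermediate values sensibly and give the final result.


HRR = HRmax - HRrest = 167 - 45 = 122
THR = 45 + 122 * 0.52
= 108.44 bpm

108.44 bpm


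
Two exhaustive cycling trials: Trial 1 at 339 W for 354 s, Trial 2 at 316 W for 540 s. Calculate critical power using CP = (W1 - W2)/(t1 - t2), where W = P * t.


W1 = 339 * 354 = 120006 J
W2 = 316 * 540 = 170640 J
CP = (120006 - 170640) / (354 - 540)
= -50634 / -186
= 272.23 W

272.23 W


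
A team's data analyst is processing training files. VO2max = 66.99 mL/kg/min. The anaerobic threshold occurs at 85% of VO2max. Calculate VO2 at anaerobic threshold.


AT fraction = 85 / 100 = 0.85
AT VO2 = 66.99 * 0.85
= 56.94 mL/kg/min

56.94 mL/kg/min


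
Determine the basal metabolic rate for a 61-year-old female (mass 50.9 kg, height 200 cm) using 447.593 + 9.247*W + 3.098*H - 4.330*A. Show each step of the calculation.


BMR = 447.593 + 9.247*50.9 + 3.098*200 - 4.330*61
= 1273.74 kcal/day

1273.74 kcal/day


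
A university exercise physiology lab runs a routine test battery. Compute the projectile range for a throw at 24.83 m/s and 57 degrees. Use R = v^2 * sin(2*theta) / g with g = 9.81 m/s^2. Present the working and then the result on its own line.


Two times the angle = 114 degrees
sin(114) = 0.913545
R = 616.5289 * 0.913545 / 9.81 = 57.414 m

57.414 m


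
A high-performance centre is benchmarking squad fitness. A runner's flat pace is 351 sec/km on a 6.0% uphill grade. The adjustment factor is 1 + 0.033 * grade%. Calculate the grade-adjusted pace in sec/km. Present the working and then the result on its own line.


Factor = 1 + 0.033 * 6.0 = 1.198
Adjusted pace = 351 * 1.198
= 420.5 sec/km

420.5 s/km


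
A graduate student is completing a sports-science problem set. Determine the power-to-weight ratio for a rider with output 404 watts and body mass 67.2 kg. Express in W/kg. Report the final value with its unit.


P/W = 404 / 67.2 = 6.012 W/kg

6.012 W/kg


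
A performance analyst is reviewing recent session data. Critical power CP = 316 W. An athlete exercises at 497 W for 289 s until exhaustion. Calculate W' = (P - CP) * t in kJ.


P - CP = 497 - 316 = 181 W
W' = 181 * 289 = 52309 J
= 52309 / 1000 = 52.309 kJ

52.309 kJ


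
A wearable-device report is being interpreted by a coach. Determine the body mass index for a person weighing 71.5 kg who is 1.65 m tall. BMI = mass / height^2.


BMI = mass / height^2
= 71.5 / 1.65^2
= 71.5 / 2.7225
= 26.26 kg/m^2

26.26 kg/m^2


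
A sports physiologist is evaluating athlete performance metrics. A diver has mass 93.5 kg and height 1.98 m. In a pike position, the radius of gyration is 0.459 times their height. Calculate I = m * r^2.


r = 0.459 * 1.98 = 0.90882 m
I = m * r^2 = 93.5 * 0.825954 = 77.227 kg*m^2

77.227 kg*m^2


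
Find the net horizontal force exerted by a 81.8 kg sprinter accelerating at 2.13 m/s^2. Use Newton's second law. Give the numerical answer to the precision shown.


Newton's second law: F = m * a
F = 81.8 * 2.13 = 174.23 N

174.23 N


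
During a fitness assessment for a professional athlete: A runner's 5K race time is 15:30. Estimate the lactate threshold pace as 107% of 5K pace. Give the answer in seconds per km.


Total race time = 15*60 + 30 = 930 seconds
5K pace = 930 / 5 = 186.0 sec/km
LT pace = 186.0 * 1.07 = 199.02 sec/km

199.02 s/km


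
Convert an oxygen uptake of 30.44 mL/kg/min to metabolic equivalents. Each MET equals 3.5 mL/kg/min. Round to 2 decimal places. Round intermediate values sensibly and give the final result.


One MET = 3.5 mL/kg/min
Number of METs = 30.44 / 3.5
= 8.7 METs

8.7 METs


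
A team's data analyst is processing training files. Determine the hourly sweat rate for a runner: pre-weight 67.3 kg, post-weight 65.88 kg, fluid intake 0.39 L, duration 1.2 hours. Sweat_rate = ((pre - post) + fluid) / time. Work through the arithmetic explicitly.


Mass lost = 67.3 - 65.88 = 1.42 kg
Add fluid consumed: 1.42 + 0.39 = 1.81 L total sweat
Sweat rate = 1.81 / 1.2 = 1.508 L/h

1.508 L/h


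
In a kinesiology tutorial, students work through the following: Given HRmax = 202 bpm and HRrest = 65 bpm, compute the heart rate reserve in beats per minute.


Heart rate reserve = maximum HR minus resting HR
HRR = 202 - 65 = 137 bpm

137 bpm


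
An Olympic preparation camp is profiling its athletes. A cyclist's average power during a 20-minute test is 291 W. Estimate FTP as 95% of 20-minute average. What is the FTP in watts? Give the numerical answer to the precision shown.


FTP = 20-min power * 0.95
= 291 * 0.95
= 276.45 W

276.45 W


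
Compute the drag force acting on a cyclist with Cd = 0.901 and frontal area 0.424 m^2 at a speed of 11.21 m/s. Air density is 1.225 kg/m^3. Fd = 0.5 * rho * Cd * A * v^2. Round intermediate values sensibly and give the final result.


Step 1: v^2 = 125.6641
Step 2: Fd = 0.5 * 1.225 * 0.901 * 0.424 * 125.6641
= 29.404 N

29.404 N


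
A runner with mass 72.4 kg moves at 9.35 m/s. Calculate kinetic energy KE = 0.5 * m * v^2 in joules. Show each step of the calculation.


v^2 = 9.35^2 = 87.4225
KE = 0.5 * 72.4 * 87.4225
= 3164.69 J

3164.69 J


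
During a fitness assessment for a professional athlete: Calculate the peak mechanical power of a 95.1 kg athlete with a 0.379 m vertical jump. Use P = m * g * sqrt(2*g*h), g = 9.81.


First, sqrt(2gh) = sqrt(2 * 9.81 * 0.379)
= sqrt(7.43598) = 2.726899 m/s
Power = 95.1 * 9.81 * 2.726899 = 2544.01 W

2544.01 W


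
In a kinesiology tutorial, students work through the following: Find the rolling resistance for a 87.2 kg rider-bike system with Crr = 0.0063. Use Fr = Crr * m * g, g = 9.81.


m * g = 87.2 * 9.81 = 855.432 N
Fr = 0.0063 * 855.432 = 5.389 N

5.389 N


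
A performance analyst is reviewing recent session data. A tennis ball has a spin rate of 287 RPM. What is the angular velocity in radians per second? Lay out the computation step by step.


Convert RPM to rad/s: multiply by 2*pi and divide by 60
omega = 287 * 2 * pi / 60
= 30.055 rad/s

30.055 rad/s


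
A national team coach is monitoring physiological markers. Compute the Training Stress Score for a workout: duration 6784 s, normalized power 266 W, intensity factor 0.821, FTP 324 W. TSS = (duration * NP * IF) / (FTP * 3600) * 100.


Product = 6784 * 266 * 0.821 = 1481530.624
Base = 324 * 3600 = 1166400
TSS = 1481530.624 / 1166400 * 100 = 127.02

127.02 TSS


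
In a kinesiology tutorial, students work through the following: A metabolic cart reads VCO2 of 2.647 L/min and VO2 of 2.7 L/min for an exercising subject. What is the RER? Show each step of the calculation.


RER = VCO2 / VO2 = 2.647 / 2.7 = 0.9804

0.9804


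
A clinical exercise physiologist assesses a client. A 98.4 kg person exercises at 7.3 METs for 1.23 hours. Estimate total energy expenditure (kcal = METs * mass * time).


Energy = METs * mass(kg) * time(h)
= 7.3 * 98.4 * 1.23
= 883.53 kcal

883.53 kcal


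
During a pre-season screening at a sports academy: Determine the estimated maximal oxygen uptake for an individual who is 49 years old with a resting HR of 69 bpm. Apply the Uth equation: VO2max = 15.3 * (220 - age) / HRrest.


HRmax = 220 - 49 = 171
VO2max = 15.3 * (171 / 69)
= 15.3 * 2.4783
= 37.92 mL/kg/min

37.92 mL/kg/min


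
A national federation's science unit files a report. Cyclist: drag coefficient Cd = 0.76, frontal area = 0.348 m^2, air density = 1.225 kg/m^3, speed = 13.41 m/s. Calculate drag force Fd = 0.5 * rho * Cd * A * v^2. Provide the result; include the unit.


v^2 = 13.41^2 = 179.8281
Fd = 0.5 * 1.225 * 0.76 * 0.348 * 179.8281
= 29.131 N

29.131 N


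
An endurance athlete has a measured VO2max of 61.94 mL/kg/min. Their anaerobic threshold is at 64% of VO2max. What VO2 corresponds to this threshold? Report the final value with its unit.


Anaerobic threshold VO2 = VO2max * 64%
= 61.94 * 0.64
= 39.64 mL/kg/min

39.64 mL/kg/min


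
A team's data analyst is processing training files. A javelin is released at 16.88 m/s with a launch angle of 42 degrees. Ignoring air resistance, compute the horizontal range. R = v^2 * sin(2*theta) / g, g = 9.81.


Launch speed squared = 284.9344
sin(2 * 42 deg) = 0.994522
Range = 284.9344 * 0.994522 / 9.81
= 28.886 m

28.886 m


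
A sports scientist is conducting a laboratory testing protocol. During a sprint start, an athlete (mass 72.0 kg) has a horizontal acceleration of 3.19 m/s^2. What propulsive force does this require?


Propulsive force = mass * acceleration
= 72.0 kg * 3.19 m/s^2
= 229.68 N

229.68 N


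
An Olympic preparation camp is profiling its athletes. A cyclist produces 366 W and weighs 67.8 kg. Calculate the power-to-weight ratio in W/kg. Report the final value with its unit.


P/W = power / mass
= 366 / 67.8
= 5.398 W/kg

5.398 W/kg


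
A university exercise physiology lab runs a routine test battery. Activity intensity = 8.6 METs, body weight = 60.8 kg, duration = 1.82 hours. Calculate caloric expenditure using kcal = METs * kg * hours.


kcal = 8.6 * 60.8 * 1.82
= 522.88 * 1.82
= 951.64 kcal

951.64 kcal


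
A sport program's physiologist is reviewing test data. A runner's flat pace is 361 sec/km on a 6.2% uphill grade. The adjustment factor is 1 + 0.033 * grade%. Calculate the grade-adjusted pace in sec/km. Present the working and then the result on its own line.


Factor = 1 + 0.033 * 6.2 = 1.2046
Adjusted pace = 361 * 1.2046
= 434.86 sec/km

434.86 s/km


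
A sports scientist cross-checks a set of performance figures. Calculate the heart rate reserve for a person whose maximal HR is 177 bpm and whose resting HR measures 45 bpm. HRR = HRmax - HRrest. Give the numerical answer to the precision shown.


HRmax = 177 bpm
HRrest = 45 bpm
HRR = 177 - 45 = 132 bpm

132 bpm


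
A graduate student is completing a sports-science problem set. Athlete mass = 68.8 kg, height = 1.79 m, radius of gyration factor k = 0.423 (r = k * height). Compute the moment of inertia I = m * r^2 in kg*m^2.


r = k * height = 0.423 * 1.79 = 0.75717 m
r^2 = 0.75717^2 = 0.573306
I = 68.8 * 0.573306 = 39.443 kg*m^2

39.443 kg*m^2


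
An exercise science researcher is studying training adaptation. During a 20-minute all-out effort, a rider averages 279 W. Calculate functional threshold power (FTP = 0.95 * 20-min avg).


FTP = 0.95 * 279
= 265.05 W

265.05 W


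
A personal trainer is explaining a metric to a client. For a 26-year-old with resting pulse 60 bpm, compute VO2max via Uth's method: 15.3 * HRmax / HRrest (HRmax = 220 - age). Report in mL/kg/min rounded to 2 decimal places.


Step 1: HRmax = 220 - 26 = 194 bpm
Step 2: Ratio = 194 / 60 = 3.2333
Step 3: VO2max = 15.3 * 3.2333 = 49.47 mL/kg/min

49.47 mL/kg/min


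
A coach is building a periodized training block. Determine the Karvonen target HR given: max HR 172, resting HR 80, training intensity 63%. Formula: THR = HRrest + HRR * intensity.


HRR = HRmax - HRrest = 172 - 80 = 92
THR = 80 + 92 * 0.63
= 137.96 bpm

137.96 bpm


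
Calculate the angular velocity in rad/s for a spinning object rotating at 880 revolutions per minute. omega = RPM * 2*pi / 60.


omega = RPM * 2*pi / 60
= 880 * 6.28318531 / 60
= 92.153 rad/s

92.153 rad/s


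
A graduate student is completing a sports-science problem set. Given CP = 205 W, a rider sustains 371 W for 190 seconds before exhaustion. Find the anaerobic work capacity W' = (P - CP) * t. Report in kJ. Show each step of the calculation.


Excess power = 371 - 205 = 166 W
Work above CP = 166 * 190 = 31540 J
W' = 31.54 kJ

31.54 kJ


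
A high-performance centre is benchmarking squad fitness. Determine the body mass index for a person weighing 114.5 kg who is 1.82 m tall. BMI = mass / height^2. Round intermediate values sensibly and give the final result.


BMI = mass / height^2
= 114.5 / 1.82^2
= 114.5 / 3.3124
= 34.57 kg/m^2

34.57 kg/m^2


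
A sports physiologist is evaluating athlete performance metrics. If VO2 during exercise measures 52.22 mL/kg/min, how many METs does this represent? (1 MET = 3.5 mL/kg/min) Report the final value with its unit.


METs = VO2 / 3.5 = 52.22 / 3.5 = 14.92

14.92 METs
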